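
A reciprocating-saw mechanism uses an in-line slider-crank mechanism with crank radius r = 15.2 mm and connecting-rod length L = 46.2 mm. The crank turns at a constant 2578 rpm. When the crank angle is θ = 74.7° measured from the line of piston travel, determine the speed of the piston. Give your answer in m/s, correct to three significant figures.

ω = 2π·2578/60 = 270 rad/s
For an in-line slider-crank, x = r cosθ + √(L² − r² sin²θ), so v = −rω sinθ·[1 + r cosθ/√(L² − r² sin²θ)].
With r = 0.0152 m, L = 0.0462 m, θ = 74.7°: √(L² − r² sin²θ) = 0.043812 m.
v = −0.0152·270·0.96456·[1 + 0.0152·0.26387/0.043812] = -4.3204 m/s.
|v| = 4.3204 m/s.

4.32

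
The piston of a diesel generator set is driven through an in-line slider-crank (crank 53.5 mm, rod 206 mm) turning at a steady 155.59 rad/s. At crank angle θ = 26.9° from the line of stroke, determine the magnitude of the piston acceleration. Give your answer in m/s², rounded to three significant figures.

1360

ω = 155.6 rad/s
x(θ) = r cosθ + √(L² − r² sin²θ); with ω constant, a = ω²·d²x/dθ².
d²x/dθ² = −r cosθ − r²(cos2θ)/√u − r⁴ sin²2θ/(4u^{3/2}),  u = L² − r² sin²θ = 0.0418501 m².
Substituting r = 0.0535 m, L = 0.206 m, θ = 26.9°: d²x/dθ² = -0.05613 m.
a = ω²·d²x/dθ² = (155.6)²·(-0.05613) = -1358.8 m/s²;  |a| = 1358.8 m/s².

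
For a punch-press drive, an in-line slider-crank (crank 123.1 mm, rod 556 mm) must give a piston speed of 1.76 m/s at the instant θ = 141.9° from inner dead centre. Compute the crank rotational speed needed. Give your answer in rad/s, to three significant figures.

28.1

For an in-line slider-crank, |v_piston| = rω|sinθ|·[1 + r cosθ/√(L² − r² sin²θ)].
With r = 0.1231 m, L = 0.556 m, θ = 141.9°: the bracketed kinematic factor |dx/dθ| = 0.062598 m.
ω = v/|dx/dθ| = 1.76/0.062598 = 28.116 rad/s.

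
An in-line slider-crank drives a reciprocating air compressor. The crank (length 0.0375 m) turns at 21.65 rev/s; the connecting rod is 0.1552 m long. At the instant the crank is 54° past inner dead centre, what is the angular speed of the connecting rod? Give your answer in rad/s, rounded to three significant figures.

ω = 136 rad/s (converted from 21.65 rev/s).
The rod makes angle φ with the slider axis where L sinφ = r sinθ; differentiating, L cosφ·φ̇ = r ω cosθ.
L cosφ = √(L² − r² sin²θ) = 0.15221 m.
|ω_rod| = r ω |cosθ| / √(L² − r² sin²θ) = 0.0375·136·0.58779/0.15221 = 19.7 rad/s.

19.7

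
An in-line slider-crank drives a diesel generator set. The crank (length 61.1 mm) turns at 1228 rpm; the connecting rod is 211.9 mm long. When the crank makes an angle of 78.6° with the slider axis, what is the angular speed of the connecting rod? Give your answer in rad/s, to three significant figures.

ω = 128.6 rad/s (converted from 1228 rpm).
The rod makes angle φ with the slider axis where L sinφ = r sinθ; differentiating, L cosφ·φ̇ = r ω cosθ.
L cosφ = √(L² − r² sin²θ) = 0.20326 m.
|ω_rod| = r ω |cosθ| / √(L² − r² sin²θ) = 0.0611·128.6·0.19766/0.20326 = 7.6407 rad/s.

7.64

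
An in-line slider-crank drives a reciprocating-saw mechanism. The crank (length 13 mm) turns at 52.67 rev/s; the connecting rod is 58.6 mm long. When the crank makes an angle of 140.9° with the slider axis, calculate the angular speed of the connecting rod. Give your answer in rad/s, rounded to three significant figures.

ω = 330.9 rad/s (converted from 52.67 rev/s).
The rod makes angle φ with the slider axis where L sinφ = r sinθ; differentiating, L cosφ·φ̇ = r ω cosθ.
L cosφ = √(L² − r² sin²θ) = 0.058024 m.
|ω_rod| = r ω |cosθ| / √(L² − r² sin²θ) = 0.013·330.9·0.77605/0.058024 = 57.54 rad/s.

57.5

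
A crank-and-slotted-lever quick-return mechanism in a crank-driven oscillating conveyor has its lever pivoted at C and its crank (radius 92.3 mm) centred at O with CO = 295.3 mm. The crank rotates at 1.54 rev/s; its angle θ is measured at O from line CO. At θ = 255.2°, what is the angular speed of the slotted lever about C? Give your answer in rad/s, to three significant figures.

0.184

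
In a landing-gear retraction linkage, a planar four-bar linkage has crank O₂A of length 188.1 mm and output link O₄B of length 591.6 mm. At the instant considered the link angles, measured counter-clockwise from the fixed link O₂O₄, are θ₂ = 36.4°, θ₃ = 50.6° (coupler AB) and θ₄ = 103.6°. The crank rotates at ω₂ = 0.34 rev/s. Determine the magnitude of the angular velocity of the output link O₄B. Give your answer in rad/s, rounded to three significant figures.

0.209

ω₂ = 2.136 rad/s (from 0.34 rev/s).
Differentiating the loop-closure r₂e^{iθ₂}+r₃e^{iθ₃}=r₁+r₄e^{iθ₄} gives r₂ω₂e^{iθ₂}+r₃ω₃e^{iθ₃}=r₄ω₄e^{iθ₄}.
Eliminating the other unknown: ω₄ = r₂ω₂ sin(θ₂−θ₃) / [r₄ sin(θ₄−θ₃)].
Numerator sine = -0.24531; denominator sine = +0.79864.
Result = 0.1881·2.136·(-0.24531) / (0.5916·(+0.79864)) = -0.20863 rad/s; magnitude 0.20863 rad/s.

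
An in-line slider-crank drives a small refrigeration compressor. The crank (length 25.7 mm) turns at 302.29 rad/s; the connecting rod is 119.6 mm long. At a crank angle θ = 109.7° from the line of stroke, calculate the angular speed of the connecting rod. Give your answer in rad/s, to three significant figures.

ω = 302.3 rad/s
The rod makes angle φ with the slider axis where L sinφ = r sinθ; differentiating, L cosφ·φ̇ = r ω cosθ.
L cosφ = √(L² − r² sin²θ) = 0.11713 m.
|ω_rod| = r ω |cosθ| / √(L² − r² sin²θ) = 0.0257·302.3·0.33710/0.11713 = 22.359 rad/s.

22.4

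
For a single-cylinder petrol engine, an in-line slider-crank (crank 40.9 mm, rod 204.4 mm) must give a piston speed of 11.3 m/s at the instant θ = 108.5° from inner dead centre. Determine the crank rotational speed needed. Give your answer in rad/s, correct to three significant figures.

311

For an in-line slider-crank, |v_piston| = rω|sinθ|·[1 + r cosθ/√(L² − r² sin²θ)].
With r = 0.0409 m, L = 0.2044 m, θ = 108.5°: the bracketed kinematic factor |dx/dθ| = 0.036278 m.
ω = v/|dx/dθ| = 11.3/0.036278 = 311.48 rad/s.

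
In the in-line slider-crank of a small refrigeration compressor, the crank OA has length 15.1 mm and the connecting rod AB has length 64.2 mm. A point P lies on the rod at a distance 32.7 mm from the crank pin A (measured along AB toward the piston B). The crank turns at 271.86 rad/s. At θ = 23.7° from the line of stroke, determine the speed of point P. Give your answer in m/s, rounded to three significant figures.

2.60

ω = 271.9 rad/s.  Crank-pin speed |V_A| = rω = 4.1051 m/s, perpendicular to OA.
Rod angle: sinφ = −(r/L) sinθ ⇒ φ = -5.425°; ω_rod = −rω cosθ/√(L²−r²sin²θ) = -58.813 rad/s.
V_P = V_A + ω_rod × AP, with AP = 0.0327 m along the rod.
Components: V_Px = −rω sinθ − a·ω_rod·sinφ = -1.8318 m/s;  V_Py = rω cosθ + a·ω_rod·cosφ = +1.8443 m/s.
|V_P| = √(V_Px² + V_Py²) = 2.5994 m/s.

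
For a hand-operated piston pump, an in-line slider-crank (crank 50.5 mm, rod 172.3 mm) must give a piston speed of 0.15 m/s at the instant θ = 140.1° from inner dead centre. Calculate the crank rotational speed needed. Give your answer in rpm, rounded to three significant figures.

For an in-line slider-crank, |v_piston| = rω|sinθ|·[1 + r cosθ/√(L² − r² sin²θ)].
With r = 0.0505 m, L = 0.1723 m, θ = 140.1°: the bracketed kinematic factor |dx/dθ| = 0.024977 m.
ω = v/|dx/dθ| = 0.15/0.024977 = 6.0054 rad/s.
N = 60ω/(2π) = 57.348 rpm.

57.3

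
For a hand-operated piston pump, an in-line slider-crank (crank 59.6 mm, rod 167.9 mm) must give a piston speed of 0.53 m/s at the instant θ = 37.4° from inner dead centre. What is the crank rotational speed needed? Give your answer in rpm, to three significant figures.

For an in-line slider-crank, |v_piston| = rω|sinθ|·[1 + r cosθ/√(L² − r² sin²θ)].
With r = 0.0596 m, L = 0.1679 m, θ = 37.4°: the bracketed kinematic factor |dx/dθ| = 0.046654 m.
ω = v/|dx/dθ| = 0.53/0.046654 = 11.36 rad/s.
N = 60ω/(2π) = 108.48 rpm.

108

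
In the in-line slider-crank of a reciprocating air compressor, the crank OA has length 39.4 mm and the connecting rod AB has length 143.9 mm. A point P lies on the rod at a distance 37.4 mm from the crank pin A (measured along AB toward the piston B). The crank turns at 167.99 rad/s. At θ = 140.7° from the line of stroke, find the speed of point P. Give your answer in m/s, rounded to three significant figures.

5.48

ω = 168 rad/s.  Crank-pin speed |V_A| = rω = 6.6188 m/s, perpendicular to OA.
Rod angle: sinφ = −(r/L) sinθ ⇒ φ = -9.987°; ω_rod = −rω cosθ/√(L²−r²sin²θ) = +36.141 rad/s.
V_P = V_A + ω_rod × AP, with AP = 0.0374 m along the rod.
Components: V_Px = −rω sinθ − a·ω_rod·sinφ = -3.9578 m/s;  V_Py = rω cosθ + a·ω_rod·cosφ = -3.7907 m/s.
|V_P| = √(V_Px² + V_Py²) = 5.4803 m/s.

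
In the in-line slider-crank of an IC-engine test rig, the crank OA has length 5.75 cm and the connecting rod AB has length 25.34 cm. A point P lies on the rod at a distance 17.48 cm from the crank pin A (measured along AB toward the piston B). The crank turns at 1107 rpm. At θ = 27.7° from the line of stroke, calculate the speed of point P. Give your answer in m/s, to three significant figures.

ω = 115.9 rad/s.  Crank-pin speed |V_A| = rω = 6.6657 m/s, perpendicular to OA.
Rod angle: sinφ = −(r/L) sinθ ⇒ φ = -6.055°; ω_rod = −rω cosθ/√(L²−r²sin²θ) = -23.421 rad/s.
V_P = V_A + ω_rod × AP, with AP = 0.1748 m along the rod.
Components: V_Px = −rω sinθ − a·ω_rod·sinφ = -3.5303 m/s;  V_Py = rω cosθ + a·ω_rod·cosφ = +1.8306 m/s.
|V_P| = √(V_Px² + V_Py²) = 3.9767 m/s.

3.98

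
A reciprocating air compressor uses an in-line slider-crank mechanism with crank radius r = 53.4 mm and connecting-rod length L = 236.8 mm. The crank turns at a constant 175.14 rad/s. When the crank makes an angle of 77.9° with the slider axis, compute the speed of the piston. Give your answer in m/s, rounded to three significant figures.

ω = 175.1 rad/s
For an in-line slider-crank, x = r cosθ + √(L² − r² sin²θ), so v = −rω sinθ·[1 + r cosθ/√(L² − r² sin²θ)].
With r = 0.0534 m, L = 0.2368 m, θ = 77.9°: √(L² − r² sin²θ) = 0.23097 m.
v = −0.0534·175.1·0.97778·[1 + 0.0534·0.20962/0.23097] = -9.5879 m/s.
|v| = 9.5879 m/s.

9.59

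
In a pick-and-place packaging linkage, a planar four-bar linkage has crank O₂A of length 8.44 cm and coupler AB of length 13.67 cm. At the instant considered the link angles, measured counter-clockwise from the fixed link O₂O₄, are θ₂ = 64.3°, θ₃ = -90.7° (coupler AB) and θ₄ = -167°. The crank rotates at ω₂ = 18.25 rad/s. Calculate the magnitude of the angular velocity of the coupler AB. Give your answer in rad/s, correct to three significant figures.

ω₂ = 18.25 rad/s
Differentiating the loop-closure r₂e^{iθ₂}+r₃e^{iθ₃}=r₁+r₄e^{iθ₄} gives r₂ω₂e^{iθ₂}+r₃ω₃e^{iθ₃}=r₄ω₄e^{iθ₄}.
Eliminating the other unknown: ω₃ = r₂ω₂ sin(θ₄−θ₂) / [r₃ sin(θ₃−θ₄)].
Numerator sine = +0.78043; denominator sine = +0.97155.
Result = 0.0844·18.25·(+0.78043) / (0.1367·(+0.97155)) = +9.0512 rad/s; magnitude 9.0512 rad/s.

9.05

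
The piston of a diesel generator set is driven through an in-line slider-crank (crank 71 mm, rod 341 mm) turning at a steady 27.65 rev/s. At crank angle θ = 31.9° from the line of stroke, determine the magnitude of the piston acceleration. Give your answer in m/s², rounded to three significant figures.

ω = 2π·27.6 = 173.7 rad/s
x(θ) = r cosθ + √(L² − r² sin²θ); with ω constant, a = ω²·d²x/dθ².
d²x/dθ² = −r cosθ − r²(cos2θ)/√u − r⁴ sin²2θ/(4u^{3/2}),  u = L² − r² sin²θ = 0.114873 m².
Substituting r = 0.071 m, L = 0.341 m, θ = 31.9°: d²x/dθ² = -0.066975 m.
a = ω²·d²x/dθ² = (173.7)²·(-0.066975) = -2021.4 m/s²;  |a| = 2021.4 m/s².

2020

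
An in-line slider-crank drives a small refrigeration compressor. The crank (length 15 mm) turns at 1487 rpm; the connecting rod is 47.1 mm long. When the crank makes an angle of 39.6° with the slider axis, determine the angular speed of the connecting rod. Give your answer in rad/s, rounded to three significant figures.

ω = 155.7 rad/s (converted from 1487 rpm).
The rod makes angle φ with the slider axis where L sinφ = r sinθ; differentiating, L cosφ·φ̇ = r ω cosθ.
L cosφ = √(L² − r² sin²θ) = 0.046119 m.
|ω_rod| = r ω |cosθ| / √(L² − r² sin²θ) = 0.015·155.7·0.77051/0.046119 = 39.024 rad/s.

39.0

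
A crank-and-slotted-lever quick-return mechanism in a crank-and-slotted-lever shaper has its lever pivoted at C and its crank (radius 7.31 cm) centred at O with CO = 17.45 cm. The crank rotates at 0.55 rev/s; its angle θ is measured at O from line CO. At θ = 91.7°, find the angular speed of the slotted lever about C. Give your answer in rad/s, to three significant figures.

0.490

ω = 3.456 rad/s (from 0.55 rev/s).
Crank pin A relative to C: A = (d + r cosθ, r sinθ); lever angle φ = atan2(r sinθ, d + r cosθ).
Differentiating tanφ: φ̇ = rω(d cosθ + r)/(d² + r² + 2dr cosθ).
d² + r² + 2dr cosθ = |CA|² = 0.035037 m²;  d cosθ + r = +0.067923 m.
|ω_lever| = |0.0731·3.456·+0.067923| / 0.035037 = 0.48972 rad/s.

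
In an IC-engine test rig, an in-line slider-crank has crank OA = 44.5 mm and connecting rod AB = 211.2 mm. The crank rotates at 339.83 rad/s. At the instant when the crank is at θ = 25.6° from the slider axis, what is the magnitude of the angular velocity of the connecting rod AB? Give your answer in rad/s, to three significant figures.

64.8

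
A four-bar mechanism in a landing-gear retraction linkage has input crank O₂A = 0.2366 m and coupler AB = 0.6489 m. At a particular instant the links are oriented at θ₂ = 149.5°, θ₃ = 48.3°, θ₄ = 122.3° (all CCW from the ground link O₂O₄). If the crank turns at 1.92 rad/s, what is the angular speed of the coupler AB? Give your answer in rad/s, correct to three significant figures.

0.333

ω₂ = 1.92 rad/s
Differentiating the loop-closure r₂e^{iθ₂}+r₃e^{iθ₃}=r₁+r₄e^{iθ₄} gives r₂ω₂e^{iθ₂}+r₃ω₃e^{iθ₃}=r₄ω₄e^{iθ₄}.
Eliminating the other unknown: ω₃ = r₂ω₂ sin(θ₄−θ₂) / [r₃ sin(θ₃−θ₄)].
Numerator sine = -0.45710; denominator sine = -0.96126.
Result = 0.2366·1.92·(-0.45710) / (0.6489·(-0.96126)) = +0.33289 rad/s; magnitude 0.33289 rad/s.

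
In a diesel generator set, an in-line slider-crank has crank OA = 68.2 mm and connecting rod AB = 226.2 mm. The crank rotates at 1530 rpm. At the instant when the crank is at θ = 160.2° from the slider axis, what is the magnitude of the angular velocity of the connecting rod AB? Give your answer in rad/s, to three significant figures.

ω = 160.2 rad/s (converted from 1530 rpm).
The rod makes angle φ with the slider axis where L sinφ = r sinθ; differentiating, L cosφ·φ̇ = r ω cosθ.
L cosφ = √(L² − r² sin²θ) = 0.22502 m.
|ω_rod| = r ω |cosθ| / √(L² − r² sin²θ) = 0.0682·160.2·0.94088/0.22502 = 45.69 rad/s.

45.7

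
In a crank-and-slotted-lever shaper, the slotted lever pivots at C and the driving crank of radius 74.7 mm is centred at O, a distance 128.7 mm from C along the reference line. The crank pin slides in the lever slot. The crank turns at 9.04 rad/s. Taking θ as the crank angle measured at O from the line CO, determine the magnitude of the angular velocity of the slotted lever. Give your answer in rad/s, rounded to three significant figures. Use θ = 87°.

ω = 9.04 rad/s
Crank pin A relative to C: A = (d + r cosθ, r sinθ); lever angle φ = atan2(r sinθ, d + r cosθ).
Differentiating tanφ: φ̇ = rω(d cosθ + r)/(d² + r² + 2dr cosθ).
d² + r² + 2dr cosθ = |CA|² = 0.0231501 m²;  d cosθ + r = +0.081436 m.
|ω_lever| = |0.0747·9.04·+0.081436| / 0.0231501 = 2.3755 rad/s.

2.38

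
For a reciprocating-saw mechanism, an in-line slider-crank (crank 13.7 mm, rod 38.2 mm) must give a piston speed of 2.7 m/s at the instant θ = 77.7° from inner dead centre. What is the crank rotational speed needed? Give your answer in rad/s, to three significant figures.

For an in-line slider-crank, |v_piston| = rω|sinθ|·[1 + r cosθ/√(L² − r² sin²θ)].
With r = 0.0137 m, L = 0.0382 m, θ = 77.7°: the bracketed kinematic factor |dx/dθ| = 0.014477 m.
ω = v/|dx/dθ| = 2.7/0.014477 = 186.5 rad/s.

186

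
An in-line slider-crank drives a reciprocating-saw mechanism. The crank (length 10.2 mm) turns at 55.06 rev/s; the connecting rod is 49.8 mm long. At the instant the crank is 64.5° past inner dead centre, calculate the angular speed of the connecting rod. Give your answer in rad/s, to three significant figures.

ω = 346 rad/s (converted from 55.06 rev/s).
The rod makes angle φ with the slider axis where L sinφ = r sinθ; differentiating, L cosφ·φ̇ = r ω cosθ.
L cosφ = √(L² − r² sin²θ) = 0.048942 m.
|ω_rod| = r ω |cosθ| / √(L² − r² sin²θ) = 0.0102·346·0.43051/0.048942 = 31.04 rad/s.

31.0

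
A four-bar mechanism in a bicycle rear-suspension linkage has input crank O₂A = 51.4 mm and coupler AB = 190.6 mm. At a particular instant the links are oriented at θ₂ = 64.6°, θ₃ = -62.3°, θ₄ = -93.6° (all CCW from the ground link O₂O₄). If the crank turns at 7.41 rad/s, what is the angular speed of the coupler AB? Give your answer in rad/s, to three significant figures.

ω₂ = 7.41 rad/s
Differentiating the loop-closure r₂e^{iθ₂}+r₃e^{iθ₃}=r₁+r₄e^{iθ₄} gives r₂ω₂e^{iθ₂}+r₃ω₃e^{iθ₃}=r₄ω₄e^{iθ₄}.
Eliminating the other unknown: ω₃ = r₂ω₂ sin(θ₄−θ₂) / [r₃ sin(θ₃−θ₄)].
Numerator sine = -0.37137; denominator sine = +0.51952.
Result = 0.0514·7.41·(-0.37137) / (0.1906·(+0.51952)) = -1.4284 rad/s; magnitude 1.4284 rad/s.

1.43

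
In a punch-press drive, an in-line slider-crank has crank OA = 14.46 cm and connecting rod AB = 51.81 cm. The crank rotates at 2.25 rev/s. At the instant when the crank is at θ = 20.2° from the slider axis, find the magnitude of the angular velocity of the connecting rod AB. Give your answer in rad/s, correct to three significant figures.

ω = 14.14 rad/s (converted from 2.25 rev/s).
The rod makes angle φ with the slider axis where L sinφ = r sinθ; differentiating, L cosφ·φ̇ = r ω cosθ.
L cosφ = √(L² − r² sin²θ) = 0.51569 m.
|ω_rod| = r ω |cosθ| / √(L² − r² sin²θ) = 0.1446·14.14·0.93849/0.51569 = 3.7203 rad/s.

3.72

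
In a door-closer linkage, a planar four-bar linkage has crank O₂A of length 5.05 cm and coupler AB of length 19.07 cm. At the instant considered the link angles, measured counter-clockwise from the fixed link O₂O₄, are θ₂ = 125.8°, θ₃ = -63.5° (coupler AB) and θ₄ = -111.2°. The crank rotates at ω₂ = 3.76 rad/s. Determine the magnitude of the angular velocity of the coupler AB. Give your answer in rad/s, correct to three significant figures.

ω₂ = 3.76 rad/s
Differentiating the loop-closure r₂e^{iθ₂}+r₃e^{iθ₃}=r₁+r₄e^{iθ₄} gives r₂ω₂e^{iθ₂}+r₃ω₃e^{iθ₃}=r₄ω₄e^{iθ₄}.
Eliminating the other unknown: ω₃ = r₂ω₂ sin(θ₄−θ₂) / [r₃ sin(θ₃−θ₄)].
Numerator sine = +0.83867; denominator sine = +0.73963.
Result = 0.0505·3.76·(+0.83867) / (0.1907·(+0.73963)) = +1.129 rad/s; magnitude 1.129 rad/s.

1.13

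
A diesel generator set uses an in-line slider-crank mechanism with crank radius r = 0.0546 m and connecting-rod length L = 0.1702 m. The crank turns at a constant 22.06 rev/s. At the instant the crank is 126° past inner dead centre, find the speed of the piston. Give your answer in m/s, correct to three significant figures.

ω = 2π·22.1 = 138.6 rad/s
For an in-line slider-crank, x = r cosθ + √(L² − r² sin²θ), so v = −rω sinθ·[1 + r cosθ/√(L² − r² sin²θ)].
With r = 0.0546 m, L = 0.1702 m, θ = 126°: √(L² − r² sin²θ) = 0.16437 m.
v = −0.0546·138.6·0.80902·[1 + 0.0546·-0.58779/0.16437] = -4.9272 m/s.
|v| = 4.9272 m/s.

4.93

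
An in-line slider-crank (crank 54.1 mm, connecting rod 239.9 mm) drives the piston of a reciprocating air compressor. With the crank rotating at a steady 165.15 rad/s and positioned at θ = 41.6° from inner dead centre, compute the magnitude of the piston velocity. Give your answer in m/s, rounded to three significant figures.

6.94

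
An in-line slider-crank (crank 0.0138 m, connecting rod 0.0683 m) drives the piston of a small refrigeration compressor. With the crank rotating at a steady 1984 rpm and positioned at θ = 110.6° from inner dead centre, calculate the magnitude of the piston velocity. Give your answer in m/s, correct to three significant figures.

2.49

ω = 2π·1984/60 = 207.8 rad/s
For an in-line slider-crank, x = r cosθ + √(L² − r² sin²θ), so v = −rω sinθ·[1 + r cosθ/√(L² − r² sin²θ)].
With r = 0.0138 m, L = 0.0683 m, θ = 110.6°: √(L² − r² sin²θ) = 0.067067 m.
v = −0.0138·207.8·0.93606·[1 + 0.0138·-0.35184/0.067067] = -2.4895 m/s.
|v| = 2.4895 m/s.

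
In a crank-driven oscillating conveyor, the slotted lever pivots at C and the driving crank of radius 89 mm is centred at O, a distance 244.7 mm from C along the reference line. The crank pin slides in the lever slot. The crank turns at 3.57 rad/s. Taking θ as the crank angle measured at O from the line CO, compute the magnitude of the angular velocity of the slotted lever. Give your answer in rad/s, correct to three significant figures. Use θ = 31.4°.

0.902

ω = 3.57 rad/s
Crank pin A relative to C: A = (d + r cosθ, r sinθ); lever angle φ = atan2(r sinθ, d + r cosθ).
Differentiating tanφ: φ̇ = rω(d cosθ + r)/(d² + r² + 2dr cosθ).
d² + r² + 2dr cosθ = |CA|² = 0.104977 m²;  d cosθ + r = +0.29786 m.
|ω_lever| = |0.089·3.57·+0.29786| / 0.104977 = 0.90153 rad/s.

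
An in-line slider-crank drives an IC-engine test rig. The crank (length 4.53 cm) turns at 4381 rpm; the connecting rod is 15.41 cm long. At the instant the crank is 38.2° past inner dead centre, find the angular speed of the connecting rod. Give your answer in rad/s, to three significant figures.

108

ω = 458.8 rad/s (converted from 4381 rpm).
The rod makes angle φ with the slider axis where L sinφ = r sinθ; differentiating, L cosφ·φ̇ = r ω cosθ.
L cosφ = √(L² − r² sin²θ) = 0.15153 m.
|ω_rod| = r ω |cosθ| / √(L² − r² sin²θ) = 0.0453·458.8·0.78586/0.15153 = 107.78 rad/s.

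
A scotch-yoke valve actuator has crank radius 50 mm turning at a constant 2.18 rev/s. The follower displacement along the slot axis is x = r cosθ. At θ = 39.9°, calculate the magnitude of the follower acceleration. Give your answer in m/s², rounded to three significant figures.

7.20

ω = 13.7 rad/s (from 2.18 rev/s).
x = r cosθ ⇒ ẍ = −rω² cosθ (ω constant).
|a| = rω²|cosθ| = 0.05·(13.7)²·|cos 39.9°| = 7.1967 m/s².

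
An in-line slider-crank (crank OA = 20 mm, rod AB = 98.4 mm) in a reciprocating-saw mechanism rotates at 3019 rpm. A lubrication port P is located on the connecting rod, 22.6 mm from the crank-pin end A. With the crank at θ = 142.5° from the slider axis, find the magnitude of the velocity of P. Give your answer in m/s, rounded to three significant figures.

5.35

ω = 316.1 rad/s.  Crank-pin speed |V_A| = rω = 6.323 m/s, perpendicular to OA.
Rod angle: sinφ = −(r/L) sinθ ⇒ φ = -7.108°; ω_rod = −rω cosθ/√(L²−r²sin²θ) = +51.374 rad/s.
V_P = V_A + ω_rod × AP, with AP = 0.0226 m along the rod.
Components: V_Px = −rω sinθ − a·ω_rod·sinφ = -3.7055 m/s;  V_Py = rω cosθ + a·ω_rod·cosφ = -3.8642 m/s.
|V_P| = √(V_Px² + V_Py²) = 5.3538 m/s.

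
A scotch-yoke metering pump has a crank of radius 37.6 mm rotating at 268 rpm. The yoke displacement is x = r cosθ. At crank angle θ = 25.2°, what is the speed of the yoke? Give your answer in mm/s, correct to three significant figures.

449

ω = 28.06 rad/s (from 268 rpm).
x = r cosθ ⇒ ẋ = −rω sinθ.
|v| = rω|sinθ| = 0.0376·28.06·|sin 25.2°| = 0.4493 m/s = 449.3 mm/s.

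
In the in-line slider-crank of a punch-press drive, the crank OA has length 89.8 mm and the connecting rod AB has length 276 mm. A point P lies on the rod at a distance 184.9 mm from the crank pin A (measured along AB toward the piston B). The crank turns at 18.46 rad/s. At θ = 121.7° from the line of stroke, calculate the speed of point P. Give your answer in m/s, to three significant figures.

1.28

ω = 18.46 rad/s.  Crank-pin speed |V_A| = rω = 1.6577 m/s, perpendicular to OA.
Rod angle: sinφ = −(r/L) sinθ ⇒ φ = -16.071°; ω_rod = −rω cosθ/√(L²−r²sin²θ) = +3.2844 rad/s.
V_P = V_A + ω_rod × AP, with AP = 0.1849 m along the rod.
Components: V_Px = −rω sinθ − a·ω_rod·sinφ = -1.2423 m/s;  V_Py = rω cosθ + a·ω_rod·cosφ = -0.28752 m/s.
|V_P| = √(V_Px² + V_Py²) = 1.2751 m/s.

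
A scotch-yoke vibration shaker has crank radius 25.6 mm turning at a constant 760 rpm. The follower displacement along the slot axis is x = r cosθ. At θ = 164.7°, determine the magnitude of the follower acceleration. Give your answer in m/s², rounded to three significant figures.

156

ω = 79.59 rad/s (from 760 rpm).
x = r cosθ ⇒ ẍ = −rω² cosθ (ω constant).
|a| = rω²|cosθ| = 0.0256·(79.59)²·|cos 164.7°| = 156.41 m/s².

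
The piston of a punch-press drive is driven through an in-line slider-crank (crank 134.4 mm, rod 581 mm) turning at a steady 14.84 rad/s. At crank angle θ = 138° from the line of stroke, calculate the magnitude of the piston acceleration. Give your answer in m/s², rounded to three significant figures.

21.2

ω = 14.84 rad/s
x(θ) = r cosθ + √(L² − r² sin²θ); with ω constant, a = ω²·d²x/dθ².
d²x/dθ² = −r cosθ − r²(cos2θ)/√u − r⁴ sin²2θ/(4u^{3/2}),  u = L² − r² sin²θ = 0.329473 m².
Substituting r = 0.1344 m, L = 0.581 m, θ = 138°: d²x/dθ² = +0.096163 m.
a = ω²·d²x/dθ² = (14.84)²·(+0.096163) = +21.177 m/s²;  |a| = 21.177 m/s².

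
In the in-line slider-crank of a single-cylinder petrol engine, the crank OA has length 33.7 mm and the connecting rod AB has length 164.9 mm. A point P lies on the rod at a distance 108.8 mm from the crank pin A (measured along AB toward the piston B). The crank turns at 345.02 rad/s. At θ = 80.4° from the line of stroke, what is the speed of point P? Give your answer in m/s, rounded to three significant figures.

ω = 345 rad/s.  Crank-pin speed |V_A| = rω = 11.627 m/s, perpendicular to OA.
Rod angle: sinφ = −(r/L) sinθ ⇒ φ = -11.625°; ω_rod = −rω cosθ/√(L²−r²sin²θ) = -12.005 rad/s.
V_P = V_A + ω_rod × AP, with AP = 0.1088 m along the rod.
Components: V_Px = −rω sinθ − a·ω_rod·sinφ = -11.728 m/s;  V_Py = rω cosθ + a·ω_rod·cosφ = +0.65968 m/s.
|V_P| = √(V_Px² + V_Py²) = 11.746 m/s.

11.7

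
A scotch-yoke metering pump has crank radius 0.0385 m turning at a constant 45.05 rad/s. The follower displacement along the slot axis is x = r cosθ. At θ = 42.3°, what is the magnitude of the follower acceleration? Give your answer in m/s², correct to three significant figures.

ω = 45.05 rad/s
x = r cosθ ⇒ ẍ = −rω² cosθ (ω constant).
|a| = rω²|cosθ| = 0.0385·(45.05)²·|cos 42.3°| = 57.792 m/s².

57.8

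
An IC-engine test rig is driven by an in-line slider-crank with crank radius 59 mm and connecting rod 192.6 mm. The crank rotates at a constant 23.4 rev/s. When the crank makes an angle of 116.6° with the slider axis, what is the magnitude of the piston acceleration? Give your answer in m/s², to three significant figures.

ω = 2π·23.4 = 147 rad/s
x(θ) = r cosθ + √(L² − r² sin²θ); with ω constant, a = ω²·d²x/dθ².
d²x/dθ² = −r cosθ − r²(cos2θ)/√u − r⁴ sin²2θ/(4u^{3/2}),  u = L² − r² sin²θ = 0.0343117 m².
Substituting r = 0.059 m, L = 0.1926 m, θ = 116.6°: d²x/dθ² = +0.037369 m.
a = ω²·d²x/dθ² = (147)²·(+0.037369) = +807.8 m/s²;  |a| = 807.8 m/s².

808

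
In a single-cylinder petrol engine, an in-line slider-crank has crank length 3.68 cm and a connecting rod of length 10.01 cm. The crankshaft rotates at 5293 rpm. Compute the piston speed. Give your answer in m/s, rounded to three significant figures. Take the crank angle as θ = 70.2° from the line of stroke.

ω = 2π·5293/60 = 554.3 rad/s
For an in-line slider-crank, x = r cosθ + √(L² − r² sin²θ), so v = −rω sinθ·[1 + r cosθ/√(L² − r² sin²θ)].
With r = 0.0368 m, L = 0.1001 m, θ = 70.2°: √(L² − r² sin²θ) = 0.093921 m.
v = −0.0368·554.3·0.94088·[1 + 0.0368·0.33874/0.093921] = -21.739 m/s.
|v| = 21.739 m/s.

21.7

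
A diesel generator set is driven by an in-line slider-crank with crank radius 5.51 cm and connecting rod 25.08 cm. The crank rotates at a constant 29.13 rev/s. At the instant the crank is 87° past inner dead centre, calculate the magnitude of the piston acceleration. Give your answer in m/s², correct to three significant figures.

ω = 2π·29.1 = 183 rad/s
x(θ) = r cosθ + √(L² − r² sin²θ); with ω constant, a = ω²·d²x/dθ².
d²x/dθ² = −r cosθ − r²(cos2θ)/√u − r⁴ sin²2θ/(4u^{3/2}),  u = L² − r² sin²θ = 0.0598729 m².
Substituting r = 0.0551 m, L = 0.2508 m, θ = 87°: d²x/dθ² = +0.0094542 m.
a = ω²·d²x/dθ² = (183)²·(+0.0094542) = +316.71 m/s²;  |a| = 316.71 m/s².

317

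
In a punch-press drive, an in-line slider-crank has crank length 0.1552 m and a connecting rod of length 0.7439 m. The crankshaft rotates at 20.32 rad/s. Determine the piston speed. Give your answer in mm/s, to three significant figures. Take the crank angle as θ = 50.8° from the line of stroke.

2770

ω = 20.32 rad/s
For an in-line slider-crank, x = r cosθ + √(L² − r² sin²θ), so v = −rω sinθ·[1 + r cosθ/√(L² − r² sin²θ)].
With r = 0.1552 m, L = 0.7439 m, θ = 50.8°: √(L² − r² sin²θ) = 0.73411 m.
v = −0.1552·20.32·0.77494·[1 + 0.1552·0.63203/0.73411] = -2.7705 m/s.
|v| = 2.7705 m/s = 2770.5 mm/s.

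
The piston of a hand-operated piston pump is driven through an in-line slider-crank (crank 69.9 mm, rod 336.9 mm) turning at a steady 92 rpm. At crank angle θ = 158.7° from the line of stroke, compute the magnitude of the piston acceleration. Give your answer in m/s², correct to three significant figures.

5.04

ω = 2π·92/60 = 9.634 rad/s
x(θ) = r cosθ + √(L² − r² sin²θ); with ω constant, a = ω²·d²x/dθ².
d²x/dθ² = −r cosθ − r²(cos2θ)/√u − r⁴ sin²2θ/(4u^{3/2}),  u = L² − r² sin²θ = 0.112857 m².
Substituting r = 0.0699 m, L = 0.3369 m, θ = 158.7°: d²x/dθ² = +0.054347 m.
a = ω²·d²x/dθ² = (9.634)²·(+0.054347) = +5.0444 m/s²;  |a| = 5.0444 m/s².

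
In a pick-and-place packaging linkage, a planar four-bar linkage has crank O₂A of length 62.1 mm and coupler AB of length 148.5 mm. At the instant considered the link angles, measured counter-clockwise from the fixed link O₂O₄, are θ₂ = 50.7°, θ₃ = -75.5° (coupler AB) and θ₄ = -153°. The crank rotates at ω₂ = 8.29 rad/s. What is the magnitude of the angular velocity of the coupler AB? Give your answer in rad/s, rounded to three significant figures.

1.43

ω₂ = 8.29 rad/s
Differentiating the loop-closure r₂e^{iθ₂}+r₃e^{iθ₃}=r₁+r₄e^{iθ₄} gives r₂ω₂e^{iθ₂}+r₃ω₃e^{iθ₃}=r₄ω₄e^{iθ₄}.
Eliminating the other unknown: ω₃ = r₂ω₂ sin(θ₄−θ₂) / [r₃ sin(θ₃−θ₄)].
Numerator sine = +0.40195; denominator sine = +0.97630.
Result = 0.0621·8.29·(+0.40195) / (0.1485·(+0.97630)) = +1.4273 rad/s; magnitude 1.4273 rad/s.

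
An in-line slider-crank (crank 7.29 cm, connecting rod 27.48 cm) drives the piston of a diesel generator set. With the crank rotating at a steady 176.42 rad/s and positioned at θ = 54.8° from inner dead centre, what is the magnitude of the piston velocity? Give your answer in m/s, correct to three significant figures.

12.2

ω = 176.4 rad/s
For an in-line slider-crank, x = r cosθ + √(L² − r² sin²θ), so v = −rω sinθ·[1 + r cosθ/√(L² − r² sin²θ)].
With r = 0.0729 m, L = 0.2748 m, θ = 54.8°: √(L² − r² sin²θ) = 0.26827 m.
v = −0.0729·176.4·0.81714·[1 + 0.0729·0.57643/0.26827] = -12.156 m/s.
|v| = 12.156 m/s.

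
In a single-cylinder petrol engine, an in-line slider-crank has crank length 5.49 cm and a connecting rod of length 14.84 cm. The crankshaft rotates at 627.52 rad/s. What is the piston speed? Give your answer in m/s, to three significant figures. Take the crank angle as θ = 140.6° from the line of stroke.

ω = 627.5 rad/s
For an in-line slider-crank, x = r cosθ + √(L² − r² sin²θ), so v = −rω sinθ·[1 + r cosθ/√(L² − r² sin²θ)].
With r = 0.0549 m, L = 0.1484 m, θ = 140.6°: √(L² − r² sin²θ) = 0.14425 m.
v = −0.0549·627.5·0.63473·[1 + 0.0549·-0.77273/0.14425] = -15.436 m/s.
|v| = 15.436 m/s.

15.4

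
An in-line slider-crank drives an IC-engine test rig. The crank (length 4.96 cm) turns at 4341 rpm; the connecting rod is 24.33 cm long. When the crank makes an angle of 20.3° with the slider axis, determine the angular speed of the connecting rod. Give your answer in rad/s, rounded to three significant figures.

87.1

ω = 454.6 rad/s (converted from 4341 rpm).
The rod makes angle φ with the slider axis where L sinφ = r sinθ; differentiating, L cosφ·φ̇ = r ω cosθ.
L cosφ = √(L² − r² sin²θ) = 0.24269 m.
|ω_rod| = r ω |cosθ| / √(L² − r² sin²θ) = 0.0496·454.6·0.93789/0.24269 = 87.136 rad/s.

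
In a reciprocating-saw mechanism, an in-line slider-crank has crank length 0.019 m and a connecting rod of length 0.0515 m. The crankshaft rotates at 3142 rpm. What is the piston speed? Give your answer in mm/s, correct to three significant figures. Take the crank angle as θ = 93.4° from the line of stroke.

ω = 2π·3142/60 = 329 rad/s
For an in-line slider-crank, x = r cosθ + √(L² − r² sin²θ), so v = −rω sinθ·[1 + r cosθ/√(L² − r² sin²θ)].
With r = 0.019 m, L = 0.0515 m, θ = 93.4°: √(L² − r² sin²θ) = 0.04788 m.
v = −0.019·329·0.99824·[1 + 0.019·-0.05931/0.04788] = -6.0937 m/s.
|v| = 6.0937 m/s = 6093.7 mm/s.

6090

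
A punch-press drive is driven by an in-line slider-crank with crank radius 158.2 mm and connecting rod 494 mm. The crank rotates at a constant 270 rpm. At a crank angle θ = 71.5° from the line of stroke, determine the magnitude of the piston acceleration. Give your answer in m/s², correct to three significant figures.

6.62

ω = 2π·270/60 = 28.27 rad/s
x(θ) = r cosθ + √(L² − r² sin²θ); with ω constant, a = ω²·d²x/dθ².
d²x/dθ² = −r cosθ − r²(cos2θ)/√u − r⁴ sin²2θ/(4u^{3/2}),  u = L² − r² sin²θ = 0.221529 m².
Substituting r = 0.1582 m, L = 0.494 m, θ = 71.5°: d²x/dθ² = -0.008275 m.
a = ω²·d²x/dθ² = (28.27)²·(-0.008275) = -6.6154 m/s²;  |a| = 6.6154 m/s².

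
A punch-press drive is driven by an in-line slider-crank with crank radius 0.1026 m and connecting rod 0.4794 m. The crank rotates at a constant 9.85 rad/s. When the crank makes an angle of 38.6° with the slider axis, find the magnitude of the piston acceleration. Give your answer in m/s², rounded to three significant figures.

ω = 9.85 rad/s
x(θ) = r cosθ + √(L² − r² sin²θ); with ω constant, a = ω²·d²x/dθ².
d²x/dθ² = −r cosθ − r²(cos2θ)/√u − r⁴ sin²2θ/(4u^{3/2}),  u = L² − r² sin²θ = 0.225727 m².
Substituting r = 0.1026 m, L = 0.4794 m, θ = 38.6°: d²x/dθ² = -0.085338 m.
a = ω²·d²x/dθ² = (9.85)²·(-0.085338) = -8.2797 m/s²;  |a| = 8.2797 m/s².

8.28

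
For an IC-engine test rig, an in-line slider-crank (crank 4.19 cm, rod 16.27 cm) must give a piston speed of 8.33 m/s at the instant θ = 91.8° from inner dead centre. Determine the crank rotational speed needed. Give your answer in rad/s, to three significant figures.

For an in-line slider-crank, |v_piston| = rω|sinθ|·[1 + r cosθ/√(L² − r² sin²θ)].
With r = 0.0419 m, L = 0.1627 m, θ = 91.8°: the bracketed kinematic factor |dx/dθ| = 0.041529 m.
ω = v/|dx/dθ| = 8.33/0.041529 = 200.58 rad/s.

201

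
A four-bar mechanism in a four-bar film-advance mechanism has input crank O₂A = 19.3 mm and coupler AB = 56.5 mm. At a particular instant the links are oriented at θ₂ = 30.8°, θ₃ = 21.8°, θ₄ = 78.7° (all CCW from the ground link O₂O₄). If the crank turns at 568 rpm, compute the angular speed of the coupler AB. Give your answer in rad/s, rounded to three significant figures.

ω₂ = 59.48 rad/s (from 568 rpm).
Differentiating the loop-closure r₂e^{iθ₂}+r₃e^{iθ₃}=r₁+r₄e^{iθ₄} gives r₂ω₂e^{iθ₂}+r₃ω₃e^{iθ₃}=r₄ω₄e^{iθ₄}.
Eliminating the other unknown: ω₃ = r₂ω₂ sin(θ₄−θ₂) / [r₃ sin(θ₃−θ₄)].
Numerator sine = +0.74198; denominator sine = -0.83772.
Result = 0.0193·59.48·(+0.74198) / (0.0565·(-0.83772)) = -17.996 rad/s; magnitude 17.996 rad/s.

18.0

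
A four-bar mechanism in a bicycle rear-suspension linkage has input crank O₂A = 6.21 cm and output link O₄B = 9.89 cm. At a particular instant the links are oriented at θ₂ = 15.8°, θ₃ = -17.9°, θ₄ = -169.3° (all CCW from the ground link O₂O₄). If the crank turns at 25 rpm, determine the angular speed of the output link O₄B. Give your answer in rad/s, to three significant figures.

1.91

ω₂ = 2.618 rad/s (from 25 rpm).
Differentiating the loop-closure r₂e^{iθ₂}+r₃e^{iθ₃}=r₁+r₄e^{iθ₄} gives r₂ω₂e^{iθ₂}+r₃ω₃e^{iθ₃}=r₄ω₄e^{iθ₄}.
Eliminating the other unknown: ω₄ = r₂ω₂ sin(θ₂−θ₃) / [r₄ sin(θ₄−θ₃)].
Numerator sine = +0.55484; denominator sine = -0.47869.
Result = 0.0621·2.618·(+0.55484) / (0.0989·(-0.47869)) = -1.9054 rad/s; magnitude 1.9054 rad/s.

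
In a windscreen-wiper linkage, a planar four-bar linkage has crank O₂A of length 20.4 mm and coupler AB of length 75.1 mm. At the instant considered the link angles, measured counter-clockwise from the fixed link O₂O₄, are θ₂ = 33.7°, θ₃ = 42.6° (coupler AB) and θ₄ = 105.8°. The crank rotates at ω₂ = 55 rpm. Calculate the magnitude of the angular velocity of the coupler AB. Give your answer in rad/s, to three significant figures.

ω₂ = 5.76 rad/s (from 55 rpm).
Differentiating the loop-closure r₂e^{iθ₂}+r₃e^{iθ₃}=r₁+r₄e^{iθ₄} gives r₂ω₂e^{iθ₂}+r₃ω₃e^{iθ₃}=r₄ω₄e^{iθ₄}.
Eliminating the other unknown: ω₃ = r₂ω₂ sin(θ₄−θ₂) / [r₃ sin(θ₃−θ₄)].
Numerator sine = +0.95159; denominator sine = -0.89259.
Result = 0.0204·5.76·(+0.95159) / (0.0751·(-0.89259)) = -1.668 rad/s; magnitude 1.668 rad/s.

1.67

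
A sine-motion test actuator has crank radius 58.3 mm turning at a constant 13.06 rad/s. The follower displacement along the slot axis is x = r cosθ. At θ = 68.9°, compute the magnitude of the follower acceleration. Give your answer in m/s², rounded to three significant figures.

ω = 13.06 rad/s
x = r cosθ ⇒ ẍ = −rω² cosθ (ω constant).
|a| = rω²|cosθ| = 0.0583·(13.06)²·|cos 68.9°| = 3.5798 m/s².

3.58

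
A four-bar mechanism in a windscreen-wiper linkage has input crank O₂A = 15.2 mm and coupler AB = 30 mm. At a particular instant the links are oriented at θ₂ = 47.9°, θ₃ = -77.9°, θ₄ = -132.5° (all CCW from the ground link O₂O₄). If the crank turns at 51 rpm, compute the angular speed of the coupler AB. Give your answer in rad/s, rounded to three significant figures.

ω₂ = 5.341 rad/s (from 51 rpm).
Differentiating the loop-closure r₂e^{iθ₂}+r₃e^{iθ₃}=r₁+r₄e^{iθ₄} gives r₂ω₂e^{iθ₂}+r₃ω₃e^{iθ₃}=r₄ω₄e^{iθ₄}.
Eliminating the other unknown: ω₃ = r₂ω₂ sin(θ₄−θ₂) / [r₃ sin(θ₃−θ₄)].
Numerator sine = +0.00698; denominator sine = +0.81513.
Result = 0.0152·5.341·(+0.00698) / (0.03·(+0.81513)) = +0.023176 rad/s; magnitude 0.023176 rad/s.

0.0232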